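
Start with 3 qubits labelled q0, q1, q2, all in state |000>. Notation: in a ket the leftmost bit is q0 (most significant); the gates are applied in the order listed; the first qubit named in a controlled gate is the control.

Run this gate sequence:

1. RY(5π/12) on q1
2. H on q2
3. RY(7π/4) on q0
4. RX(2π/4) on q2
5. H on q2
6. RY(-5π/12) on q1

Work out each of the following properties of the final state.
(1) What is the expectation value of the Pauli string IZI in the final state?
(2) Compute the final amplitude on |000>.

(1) The observable IZI averages to 1.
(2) The amplitude on |000> is (-1/4 + I/4)*sqrt(2*sqrt(2) + 4).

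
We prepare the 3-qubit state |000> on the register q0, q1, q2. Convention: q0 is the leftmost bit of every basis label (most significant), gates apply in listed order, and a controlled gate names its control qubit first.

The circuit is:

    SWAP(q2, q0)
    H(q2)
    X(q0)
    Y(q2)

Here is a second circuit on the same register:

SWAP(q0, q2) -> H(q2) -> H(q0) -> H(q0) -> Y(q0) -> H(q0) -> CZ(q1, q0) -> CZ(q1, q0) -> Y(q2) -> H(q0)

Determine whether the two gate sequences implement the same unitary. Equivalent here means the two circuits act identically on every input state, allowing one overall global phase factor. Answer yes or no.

No, they are not equivalent — no single phase factor reconciles the two unitaries.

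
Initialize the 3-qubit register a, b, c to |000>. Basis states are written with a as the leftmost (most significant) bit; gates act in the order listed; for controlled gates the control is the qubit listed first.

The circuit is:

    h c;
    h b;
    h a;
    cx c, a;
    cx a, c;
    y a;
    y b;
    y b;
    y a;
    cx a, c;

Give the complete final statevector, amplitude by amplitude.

After the circuit, the state carries amplitude sqrt(2)/4 on |000>, sqrt(2)/4 on |001>, sqrt(2)/4 on |010>, sqrt(2)/4 on |011>, sqrt(2)/4 on |100>, sqrt(2)/4 on |101>, sqrt(2)/4 on |110>, sqrt(2)/4 on |111>. Key observation: the block from step 5 through step 10 cancels to the identity and can be dropped.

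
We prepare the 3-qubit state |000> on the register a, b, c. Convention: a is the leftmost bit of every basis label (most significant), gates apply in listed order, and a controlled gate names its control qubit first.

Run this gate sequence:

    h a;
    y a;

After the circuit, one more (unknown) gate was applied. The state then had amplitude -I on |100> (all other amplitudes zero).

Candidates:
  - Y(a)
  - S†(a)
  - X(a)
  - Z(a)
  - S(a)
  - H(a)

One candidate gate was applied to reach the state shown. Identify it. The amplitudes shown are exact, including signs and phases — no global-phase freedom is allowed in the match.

The applied gate was H(a).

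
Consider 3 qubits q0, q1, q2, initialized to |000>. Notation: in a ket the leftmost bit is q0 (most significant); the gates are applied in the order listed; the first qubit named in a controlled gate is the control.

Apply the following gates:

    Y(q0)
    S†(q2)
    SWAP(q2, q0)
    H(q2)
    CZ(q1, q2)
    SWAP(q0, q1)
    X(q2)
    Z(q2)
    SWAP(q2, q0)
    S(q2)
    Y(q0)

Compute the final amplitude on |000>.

The amplitude on |000> is -sqrt(2)/2.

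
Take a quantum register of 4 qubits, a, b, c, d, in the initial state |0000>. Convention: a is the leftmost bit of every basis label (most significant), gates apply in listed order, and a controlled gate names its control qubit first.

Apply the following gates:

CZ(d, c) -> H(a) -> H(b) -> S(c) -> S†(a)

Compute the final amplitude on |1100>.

|1100> carries amplitude -I/2 in the final state.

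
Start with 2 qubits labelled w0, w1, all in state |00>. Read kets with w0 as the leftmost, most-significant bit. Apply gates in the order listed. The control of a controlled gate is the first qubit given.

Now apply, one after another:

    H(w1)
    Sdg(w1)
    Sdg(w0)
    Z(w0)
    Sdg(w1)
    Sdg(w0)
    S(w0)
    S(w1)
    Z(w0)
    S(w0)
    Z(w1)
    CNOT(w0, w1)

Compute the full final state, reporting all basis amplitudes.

After the circuit, the state carries amplitude sqrt(2)/2 on |00>, sqrt(2)*I/2 on |01>, 0 on |10>, 0 on |11>. Key observation: gates 3-10 undo each other exactly, leaving only the rest of the circuit to track.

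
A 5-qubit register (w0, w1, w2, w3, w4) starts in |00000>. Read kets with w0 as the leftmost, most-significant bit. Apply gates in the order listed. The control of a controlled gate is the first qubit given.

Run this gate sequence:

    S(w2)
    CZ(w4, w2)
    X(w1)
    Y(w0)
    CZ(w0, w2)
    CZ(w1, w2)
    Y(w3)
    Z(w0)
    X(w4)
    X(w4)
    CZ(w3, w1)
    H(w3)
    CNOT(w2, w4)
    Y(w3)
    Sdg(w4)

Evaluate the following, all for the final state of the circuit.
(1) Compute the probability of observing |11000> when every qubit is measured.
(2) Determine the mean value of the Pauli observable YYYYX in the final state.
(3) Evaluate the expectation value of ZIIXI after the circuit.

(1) The probability of measuring |11000> is 1/2. Key observation: steps 9-10 multiply out to the identity, so the circuit reduces to the remaining gates.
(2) The observable YYYYX averages to 0.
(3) The observable ZIIXI averages to -1.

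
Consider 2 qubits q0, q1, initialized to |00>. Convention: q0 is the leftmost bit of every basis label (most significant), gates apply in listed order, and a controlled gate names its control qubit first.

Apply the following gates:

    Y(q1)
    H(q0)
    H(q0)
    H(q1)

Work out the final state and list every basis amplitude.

The final amplitudes are sqrt(2)*I/2 on |00>, -sqrt(2)*I/2 on |01>, 0 on |10>, 0 on |11>. Key observation: steps 2-3 multiply out to the identity, so the circuit reduces to the remaining gates.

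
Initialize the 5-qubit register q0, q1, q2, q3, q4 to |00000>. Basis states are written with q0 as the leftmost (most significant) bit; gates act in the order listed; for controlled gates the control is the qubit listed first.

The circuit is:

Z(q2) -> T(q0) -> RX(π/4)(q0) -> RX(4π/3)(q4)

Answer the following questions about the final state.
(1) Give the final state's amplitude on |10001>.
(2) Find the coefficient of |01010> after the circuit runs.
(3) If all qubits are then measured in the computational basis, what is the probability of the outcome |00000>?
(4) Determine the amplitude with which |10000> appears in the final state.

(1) |10001> carries amplitude -sqrt(6 - 3*sqrt(2))/4 in the final state.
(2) The final state's coefficient on |01010> equals 0.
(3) Outcome |00000> occurs with probability sqrt(2)/16 + 1/8.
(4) The amplitude on |10000> is I*sqrt(2 - sqrt(2))/4.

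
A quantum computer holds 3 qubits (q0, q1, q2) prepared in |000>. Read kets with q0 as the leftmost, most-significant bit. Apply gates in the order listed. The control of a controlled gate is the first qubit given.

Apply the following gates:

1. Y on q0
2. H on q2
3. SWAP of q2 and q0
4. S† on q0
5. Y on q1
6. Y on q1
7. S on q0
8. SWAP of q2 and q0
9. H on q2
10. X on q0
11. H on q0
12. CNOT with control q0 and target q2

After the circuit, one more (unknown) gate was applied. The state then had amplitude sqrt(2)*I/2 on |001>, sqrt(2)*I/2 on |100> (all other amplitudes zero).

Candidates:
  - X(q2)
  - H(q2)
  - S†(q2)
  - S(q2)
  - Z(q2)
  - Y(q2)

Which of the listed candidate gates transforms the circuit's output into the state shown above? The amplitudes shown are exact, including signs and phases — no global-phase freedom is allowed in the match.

The unique candidate consistent with the amplitudes is X(q2). Key observation: gates 2-9 undo each other exactly, leaving only the rest of the circuit to track.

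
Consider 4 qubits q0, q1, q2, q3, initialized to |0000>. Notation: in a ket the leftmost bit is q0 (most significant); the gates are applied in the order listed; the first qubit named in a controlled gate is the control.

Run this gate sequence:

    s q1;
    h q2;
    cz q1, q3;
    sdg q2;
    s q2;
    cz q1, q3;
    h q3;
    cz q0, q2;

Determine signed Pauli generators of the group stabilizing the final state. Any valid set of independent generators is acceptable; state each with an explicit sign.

The final state is stabilized by the group generated by +IIXI, +IIIX, +ZIII, +IZII; other independent generating sets are equally valid. Key observation: the block from step 3 through step 6 cancels to the identity and can be dropped.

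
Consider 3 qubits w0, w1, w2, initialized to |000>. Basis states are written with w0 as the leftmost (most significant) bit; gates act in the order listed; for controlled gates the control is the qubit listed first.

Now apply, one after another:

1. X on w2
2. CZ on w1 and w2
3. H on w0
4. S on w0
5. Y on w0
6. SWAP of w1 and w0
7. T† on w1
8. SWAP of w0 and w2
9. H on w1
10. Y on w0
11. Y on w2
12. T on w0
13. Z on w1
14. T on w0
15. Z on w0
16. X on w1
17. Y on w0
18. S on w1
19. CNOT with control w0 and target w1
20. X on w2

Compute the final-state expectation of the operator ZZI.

The expectation value of ZZI is -sqrt(2)/2.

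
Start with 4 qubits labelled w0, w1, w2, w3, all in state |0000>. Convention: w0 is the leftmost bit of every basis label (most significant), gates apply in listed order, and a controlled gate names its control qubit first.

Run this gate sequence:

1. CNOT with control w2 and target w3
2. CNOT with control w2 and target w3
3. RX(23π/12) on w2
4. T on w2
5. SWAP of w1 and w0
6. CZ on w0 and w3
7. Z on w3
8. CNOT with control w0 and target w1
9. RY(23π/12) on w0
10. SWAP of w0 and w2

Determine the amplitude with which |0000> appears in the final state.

|0000> carries amplitude sqrt(2)/8 + sqrt(6)/8 + 1/2 in the final state.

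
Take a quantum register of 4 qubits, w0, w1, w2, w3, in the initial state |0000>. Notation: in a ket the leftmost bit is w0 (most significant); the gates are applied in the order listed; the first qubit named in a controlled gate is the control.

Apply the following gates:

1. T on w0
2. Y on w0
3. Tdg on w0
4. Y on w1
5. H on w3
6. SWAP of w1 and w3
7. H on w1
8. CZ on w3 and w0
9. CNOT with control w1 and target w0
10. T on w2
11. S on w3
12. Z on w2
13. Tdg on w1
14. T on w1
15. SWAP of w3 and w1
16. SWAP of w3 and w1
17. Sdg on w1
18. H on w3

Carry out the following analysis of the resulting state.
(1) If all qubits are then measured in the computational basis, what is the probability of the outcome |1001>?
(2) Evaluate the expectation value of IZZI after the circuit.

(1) Outcome |1001> occurs with probability 1/2. Key observation: the block from step 15 through step 16 cancels to the identity and can be dropped.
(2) The observable IZZI averages to 1.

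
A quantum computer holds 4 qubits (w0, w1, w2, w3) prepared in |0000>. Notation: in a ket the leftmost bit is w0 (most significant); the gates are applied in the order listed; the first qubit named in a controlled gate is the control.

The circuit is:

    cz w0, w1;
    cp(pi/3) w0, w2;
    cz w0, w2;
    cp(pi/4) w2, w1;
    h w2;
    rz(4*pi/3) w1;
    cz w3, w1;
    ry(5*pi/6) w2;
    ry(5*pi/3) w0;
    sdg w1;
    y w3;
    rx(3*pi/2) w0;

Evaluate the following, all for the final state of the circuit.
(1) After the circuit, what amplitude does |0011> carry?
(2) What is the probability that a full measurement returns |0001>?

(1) The amplitude on |0011> is (-sqrt(6) - 3*sqrt(2)*I)*exp(I*pi/3)/8.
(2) Outcome |0001> occurs with probability 1/8.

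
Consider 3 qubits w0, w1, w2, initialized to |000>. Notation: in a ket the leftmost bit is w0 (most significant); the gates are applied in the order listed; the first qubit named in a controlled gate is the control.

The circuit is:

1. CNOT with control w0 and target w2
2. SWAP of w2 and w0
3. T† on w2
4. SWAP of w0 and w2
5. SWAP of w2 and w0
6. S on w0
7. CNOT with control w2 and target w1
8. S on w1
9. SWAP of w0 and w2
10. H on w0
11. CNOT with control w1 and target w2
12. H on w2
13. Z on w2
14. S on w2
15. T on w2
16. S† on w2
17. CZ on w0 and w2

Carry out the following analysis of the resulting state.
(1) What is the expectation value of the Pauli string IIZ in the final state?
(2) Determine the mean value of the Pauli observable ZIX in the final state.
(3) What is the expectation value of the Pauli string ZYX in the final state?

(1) In the final state, IIZ has expectation 0.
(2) The observable ZIX averages to -sqrt(2)/2.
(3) The observable ZYX averages to 0.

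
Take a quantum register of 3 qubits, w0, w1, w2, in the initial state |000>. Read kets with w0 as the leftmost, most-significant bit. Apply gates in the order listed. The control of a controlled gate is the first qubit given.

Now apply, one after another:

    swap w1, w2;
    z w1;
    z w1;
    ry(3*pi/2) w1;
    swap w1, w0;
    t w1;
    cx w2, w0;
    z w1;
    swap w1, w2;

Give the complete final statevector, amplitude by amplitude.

The final amplitudes are -sqrt(2)/2 on |000>, sqrt(2)/2 on |100>, and 0 on every other basis state.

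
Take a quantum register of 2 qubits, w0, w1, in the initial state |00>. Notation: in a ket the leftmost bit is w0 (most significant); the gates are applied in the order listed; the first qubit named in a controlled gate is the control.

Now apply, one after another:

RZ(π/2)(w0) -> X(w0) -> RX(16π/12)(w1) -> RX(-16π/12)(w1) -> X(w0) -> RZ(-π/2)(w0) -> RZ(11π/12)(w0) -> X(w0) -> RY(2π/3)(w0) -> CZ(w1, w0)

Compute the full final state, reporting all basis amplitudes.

After the circuit, the state carries amplitude sqrt(3)*exp(13*I*pi/24)/2 on |00>, 0 on |01>, -exp(13*I*pi/24)/2 on |10>, 0 on |11>. Key observation: the block from step 1 through step 6 cancels to the identity and can be dropped.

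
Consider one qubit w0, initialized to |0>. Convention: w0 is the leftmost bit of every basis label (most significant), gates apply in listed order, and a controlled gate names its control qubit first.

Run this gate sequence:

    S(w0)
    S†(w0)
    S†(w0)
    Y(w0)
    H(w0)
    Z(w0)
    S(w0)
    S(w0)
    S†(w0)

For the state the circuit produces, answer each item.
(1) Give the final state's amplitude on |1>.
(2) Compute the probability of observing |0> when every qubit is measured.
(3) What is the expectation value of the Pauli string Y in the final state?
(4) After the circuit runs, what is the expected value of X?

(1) The final state's coefficient on |1> equals -sqrt(2)/2.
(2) Outcome |0> occurs with probability 1/2.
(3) The expectation value of Y is 1.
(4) The expectation value of X is 0.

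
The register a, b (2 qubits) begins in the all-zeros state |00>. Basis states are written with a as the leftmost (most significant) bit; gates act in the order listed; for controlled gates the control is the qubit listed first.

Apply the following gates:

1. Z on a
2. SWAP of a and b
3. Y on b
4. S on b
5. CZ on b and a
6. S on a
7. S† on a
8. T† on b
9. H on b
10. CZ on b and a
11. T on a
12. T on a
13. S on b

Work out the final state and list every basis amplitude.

The resulting statevector has amplitude sqrt(2)*exp(3*I*pi/4)/2 on |00>, sqrt(2)*exp(I*pi/4)/2 on |01>, 0 on |10>, 0 on |11>.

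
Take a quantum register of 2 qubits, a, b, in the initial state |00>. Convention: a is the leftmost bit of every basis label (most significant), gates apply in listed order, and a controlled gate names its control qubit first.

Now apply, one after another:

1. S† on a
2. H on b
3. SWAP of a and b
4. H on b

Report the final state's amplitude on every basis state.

The final amplitudes are 1/2 on |00>, 1/2 on |01>, 1/2 on |10>, 1/2 on |11>.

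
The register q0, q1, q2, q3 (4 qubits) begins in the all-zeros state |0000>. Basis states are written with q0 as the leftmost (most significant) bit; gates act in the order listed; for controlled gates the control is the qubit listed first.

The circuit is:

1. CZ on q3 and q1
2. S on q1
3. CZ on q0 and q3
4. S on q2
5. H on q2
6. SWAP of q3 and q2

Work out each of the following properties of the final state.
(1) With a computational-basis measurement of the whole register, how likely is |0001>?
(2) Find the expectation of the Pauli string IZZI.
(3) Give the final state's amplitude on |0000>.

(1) Outcome |0001> occurs with probability 1/2.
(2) In the final state, IZZI has expectation 1.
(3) The final state's coefficient on |0000> equals sqrt(2)/2.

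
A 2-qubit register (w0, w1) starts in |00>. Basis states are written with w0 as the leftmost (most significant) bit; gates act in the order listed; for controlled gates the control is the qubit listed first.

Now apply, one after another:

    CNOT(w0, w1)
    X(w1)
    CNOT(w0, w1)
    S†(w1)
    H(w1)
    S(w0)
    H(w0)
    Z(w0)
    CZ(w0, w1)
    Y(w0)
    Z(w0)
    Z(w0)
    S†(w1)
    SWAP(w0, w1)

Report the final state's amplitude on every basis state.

The resulting statevector has amplitude 1/2 on |00>, 1/2 on |01>, -I/2 on |10>, I/2 on |11>.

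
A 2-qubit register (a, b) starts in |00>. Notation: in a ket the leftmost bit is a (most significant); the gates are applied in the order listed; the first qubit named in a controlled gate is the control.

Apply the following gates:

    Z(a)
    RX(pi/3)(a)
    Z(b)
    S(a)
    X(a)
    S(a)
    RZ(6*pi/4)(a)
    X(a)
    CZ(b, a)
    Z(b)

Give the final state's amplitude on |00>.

The amplitude on |00> is -sqrt(3)*exp(I*pi/4)/2.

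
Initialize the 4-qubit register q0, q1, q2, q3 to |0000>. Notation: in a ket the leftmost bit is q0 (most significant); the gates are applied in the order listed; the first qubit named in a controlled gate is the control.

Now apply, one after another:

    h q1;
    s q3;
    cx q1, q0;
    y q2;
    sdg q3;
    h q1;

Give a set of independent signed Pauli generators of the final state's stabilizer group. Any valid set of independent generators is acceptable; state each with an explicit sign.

The stabilizer group can be generated by +XZII, +ZXII, -IIZI, +IIIZ, among other valid generating sets.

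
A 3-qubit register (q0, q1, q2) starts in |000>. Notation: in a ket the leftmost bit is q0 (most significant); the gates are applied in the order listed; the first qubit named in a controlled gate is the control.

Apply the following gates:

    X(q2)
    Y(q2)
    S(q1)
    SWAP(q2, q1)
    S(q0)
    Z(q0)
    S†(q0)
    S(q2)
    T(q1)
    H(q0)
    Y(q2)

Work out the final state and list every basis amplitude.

The resulting statevector has amplitude sqrt(2)/2 on |001>, sqrt(2)/2 on |101>, and 0 on every other basis state.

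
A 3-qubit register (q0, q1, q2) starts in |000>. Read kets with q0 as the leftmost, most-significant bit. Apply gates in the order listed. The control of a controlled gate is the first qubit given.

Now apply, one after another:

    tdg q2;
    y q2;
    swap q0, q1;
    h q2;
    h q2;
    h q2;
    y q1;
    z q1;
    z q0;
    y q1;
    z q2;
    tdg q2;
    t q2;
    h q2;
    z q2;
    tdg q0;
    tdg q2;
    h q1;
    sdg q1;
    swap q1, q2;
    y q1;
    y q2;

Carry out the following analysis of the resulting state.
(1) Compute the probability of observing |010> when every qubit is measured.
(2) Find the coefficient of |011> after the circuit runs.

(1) The probability of measuring |010> is 1/2. Key observation: the block from step 5 through step 6 cancels to the identity and can be dropped.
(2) The amplitude on |011> is sqrt(2)*I/2.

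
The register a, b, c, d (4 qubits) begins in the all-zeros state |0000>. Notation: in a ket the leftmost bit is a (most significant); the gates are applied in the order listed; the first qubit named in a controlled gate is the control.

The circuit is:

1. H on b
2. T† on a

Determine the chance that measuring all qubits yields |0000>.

A full measurement returns |0000> with probability 1/2.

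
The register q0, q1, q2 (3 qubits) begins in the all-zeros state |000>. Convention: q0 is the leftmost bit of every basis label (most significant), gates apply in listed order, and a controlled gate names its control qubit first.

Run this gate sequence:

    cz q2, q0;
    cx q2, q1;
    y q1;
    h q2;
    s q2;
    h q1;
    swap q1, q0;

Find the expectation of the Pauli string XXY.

In the final state, XXY has expectation 0.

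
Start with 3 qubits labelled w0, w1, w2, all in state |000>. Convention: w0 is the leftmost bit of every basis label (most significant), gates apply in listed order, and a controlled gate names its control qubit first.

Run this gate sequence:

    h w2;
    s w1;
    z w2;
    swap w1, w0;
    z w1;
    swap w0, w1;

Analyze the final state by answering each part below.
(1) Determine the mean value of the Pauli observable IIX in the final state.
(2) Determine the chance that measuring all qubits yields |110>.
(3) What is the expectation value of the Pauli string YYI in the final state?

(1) The expectation value of IIX is -1.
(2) Outcome |110> occurs with probability 0.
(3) The expectation value of YYI is 0.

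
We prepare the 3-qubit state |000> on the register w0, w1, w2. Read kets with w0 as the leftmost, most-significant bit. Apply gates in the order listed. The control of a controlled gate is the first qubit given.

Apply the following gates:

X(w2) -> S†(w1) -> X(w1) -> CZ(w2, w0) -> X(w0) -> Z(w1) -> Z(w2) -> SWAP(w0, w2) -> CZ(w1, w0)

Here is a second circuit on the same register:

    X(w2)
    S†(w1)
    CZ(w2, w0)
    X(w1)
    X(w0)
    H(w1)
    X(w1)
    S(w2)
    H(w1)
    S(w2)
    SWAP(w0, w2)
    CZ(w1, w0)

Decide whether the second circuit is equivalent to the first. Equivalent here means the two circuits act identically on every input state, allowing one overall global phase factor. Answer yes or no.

Yes: on every input state the two circuits agree up to one overall phase factor.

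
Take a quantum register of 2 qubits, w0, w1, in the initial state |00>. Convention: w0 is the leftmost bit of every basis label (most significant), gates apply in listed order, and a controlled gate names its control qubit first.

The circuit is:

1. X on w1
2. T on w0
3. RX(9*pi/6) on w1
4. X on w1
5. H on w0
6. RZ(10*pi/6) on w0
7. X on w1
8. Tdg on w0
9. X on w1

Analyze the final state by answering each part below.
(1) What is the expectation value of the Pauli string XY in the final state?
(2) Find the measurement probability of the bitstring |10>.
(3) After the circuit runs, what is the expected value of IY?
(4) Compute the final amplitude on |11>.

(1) In the final state, XY has expectation -sqrt(6)/4 + sqrt(2)/4.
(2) The probability of measuring |10> is 1/4.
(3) In the final state, IY has expectation 1.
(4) The amplitude on |11> is exp(I*pi/12)/2.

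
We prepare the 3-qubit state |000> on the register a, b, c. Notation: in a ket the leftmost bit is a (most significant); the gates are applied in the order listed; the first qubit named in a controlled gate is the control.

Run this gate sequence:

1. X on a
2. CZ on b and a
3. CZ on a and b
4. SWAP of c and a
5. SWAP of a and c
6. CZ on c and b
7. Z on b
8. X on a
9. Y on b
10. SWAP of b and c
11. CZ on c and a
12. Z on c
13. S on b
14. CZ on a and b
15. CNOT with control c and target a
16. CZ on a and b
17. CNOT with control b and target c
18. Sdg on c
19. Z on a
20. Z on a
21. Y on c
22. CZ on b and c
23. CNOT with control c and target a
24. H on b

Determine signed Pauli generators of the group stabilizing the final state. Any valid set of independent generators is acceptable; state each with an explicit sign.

The final state is stabilized by the group generated by +IXI, -ZII, +IIZ; other independent generating sets are equally valid.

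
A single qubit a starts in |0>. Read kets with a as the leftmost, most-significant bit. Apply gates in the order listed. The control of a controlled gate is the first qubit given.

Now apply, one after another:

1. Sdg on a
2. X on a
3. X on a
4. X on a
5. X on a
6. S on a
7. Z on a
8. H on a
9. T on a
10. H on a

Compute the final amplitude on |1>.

The amplitude on |1> is 1/2 - exp(I*pi/4)/2.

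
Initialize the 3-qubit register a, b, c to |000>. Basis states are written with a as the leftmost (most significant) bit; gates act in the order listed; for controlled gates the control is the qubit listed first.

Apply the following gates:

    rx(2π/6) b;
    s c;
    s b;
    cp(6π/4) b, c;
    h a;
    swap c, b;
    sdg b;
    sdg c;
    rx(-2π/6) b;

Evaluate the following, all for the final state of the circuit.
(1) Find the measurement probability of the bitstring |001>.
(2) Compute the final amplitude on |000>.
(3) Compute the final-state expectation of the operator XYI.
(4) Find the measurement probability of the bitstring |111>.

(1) Outcome |001> occurs with probability 3/32.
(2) The final state's coefficient on |000> equals 3*sqrt(2)/8.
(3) In the final state, XYI has expectation sqrt(3)/2.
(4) Outcome |111> occurs with probability 1/32.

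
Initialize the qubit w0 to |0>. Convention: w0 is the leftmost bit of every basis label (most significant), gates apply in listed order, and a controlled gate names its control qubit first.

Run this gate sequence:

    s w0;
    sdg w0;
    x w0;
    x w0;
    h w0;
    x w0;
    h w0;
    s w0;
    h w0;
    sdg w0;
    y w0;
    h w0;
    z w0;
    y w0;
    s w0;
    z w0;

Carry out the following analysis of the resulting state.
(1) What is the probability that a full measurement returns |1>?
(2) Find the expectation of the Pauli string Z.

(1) Outcome |1> occurs with probability 1/2. Key observation: gates 3-4 undo each other exactly, leaving only the rest of the circuit to track.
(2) In the final state, Z has expectation 0.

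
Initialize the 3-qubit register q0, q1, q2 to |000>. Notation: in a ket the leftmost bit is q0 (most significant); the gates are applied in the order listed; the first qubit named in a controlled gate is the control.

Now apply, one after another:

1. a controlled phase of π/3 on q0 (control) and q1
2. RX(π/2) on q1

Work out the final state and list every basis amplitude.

The final amplitudes are sqrt(2)/2 on |000>, -sqrt(2)*I/2 on |010>, and 0 on every other basis state.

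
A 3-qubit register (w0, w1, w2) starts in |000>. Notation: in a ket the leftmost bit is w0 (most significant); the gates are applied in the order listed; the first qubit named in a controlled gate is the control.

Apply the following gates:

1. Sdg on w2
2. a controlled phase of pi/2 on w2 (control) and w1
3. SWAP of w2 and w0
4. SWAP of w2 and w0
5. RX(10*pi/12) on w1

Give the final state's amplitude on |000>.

The final state's coefficient on |000> equals -sqrt(2)/4 + sqrt(6)/4. Key observation: gates 3-4 undo each other exactly, leaving only the rest of the circuit to track.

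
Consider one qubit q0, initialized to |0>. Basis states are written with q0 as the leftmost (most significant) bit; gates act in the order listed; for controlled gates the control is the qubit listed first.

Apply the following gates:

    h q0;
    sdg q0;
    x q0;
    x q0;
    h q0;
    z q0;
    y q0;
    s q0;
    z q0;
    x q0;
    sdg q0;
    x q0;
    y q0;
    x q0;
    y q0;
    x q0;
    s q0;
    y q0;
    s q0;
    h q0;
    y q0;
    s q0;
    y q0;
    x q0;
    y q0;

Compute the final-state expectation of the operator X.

The observable X averages to -1.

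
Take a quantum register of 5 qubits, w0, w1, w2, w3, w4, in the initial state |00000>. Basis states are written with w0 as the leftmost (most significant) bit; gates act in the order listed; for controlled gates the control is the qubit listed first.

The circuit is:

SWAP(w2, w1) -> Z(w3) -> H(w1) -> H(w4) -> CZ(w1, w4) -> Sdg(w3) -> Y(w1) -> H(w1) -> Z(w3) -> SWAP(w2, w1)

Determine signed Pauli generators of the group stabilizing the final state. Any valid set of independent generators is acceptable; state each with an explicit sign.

One valid set of independent stabilizer generators is -IIXIX, +ZIIII, +IZIII, -IIZIZ, +IIIZI (any independent generating set of the same group is equally correct).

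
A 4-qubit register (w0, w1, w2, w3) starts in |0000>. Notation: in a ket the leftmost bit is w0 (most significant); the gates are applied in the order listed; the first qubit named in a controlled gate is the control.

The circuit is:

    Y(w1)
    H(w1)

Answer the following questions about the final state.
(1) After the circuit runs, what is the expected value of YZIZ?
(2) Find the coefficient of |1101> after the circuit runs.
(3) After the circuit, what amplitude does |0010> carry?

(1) In the final state, YZIZ has expectation 0.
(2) The amplitude on |1101> is 0.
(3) The amplitude on |0010> is 0.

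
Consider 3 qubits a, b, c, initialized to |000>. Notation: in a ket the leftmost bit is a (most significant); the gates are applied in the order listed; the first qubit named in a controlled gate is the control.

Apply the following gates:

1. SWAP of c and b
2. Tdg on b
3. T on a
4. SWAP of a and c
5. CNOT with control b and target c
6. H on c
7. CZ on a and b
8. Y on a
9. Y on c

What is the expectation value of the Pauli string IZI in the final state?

In the final state, IZI has expectation 1.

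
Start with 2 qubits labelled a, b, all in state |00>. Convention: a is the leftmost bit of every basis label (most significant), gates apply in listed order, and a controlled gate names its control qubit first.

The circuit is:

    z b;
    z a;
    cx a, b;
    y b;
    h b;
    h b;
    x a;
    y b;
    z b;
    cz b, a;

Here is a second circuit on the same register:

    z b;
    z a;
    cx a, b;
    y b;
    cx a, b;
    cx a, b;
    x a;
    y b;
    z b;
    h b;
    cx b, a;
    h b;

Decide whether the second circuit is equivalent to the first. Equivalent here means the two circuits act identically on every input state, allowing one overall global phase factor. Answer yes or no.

No: there is an input state on which the two circuits produce genuinely different outputs (not merely differing by a phase).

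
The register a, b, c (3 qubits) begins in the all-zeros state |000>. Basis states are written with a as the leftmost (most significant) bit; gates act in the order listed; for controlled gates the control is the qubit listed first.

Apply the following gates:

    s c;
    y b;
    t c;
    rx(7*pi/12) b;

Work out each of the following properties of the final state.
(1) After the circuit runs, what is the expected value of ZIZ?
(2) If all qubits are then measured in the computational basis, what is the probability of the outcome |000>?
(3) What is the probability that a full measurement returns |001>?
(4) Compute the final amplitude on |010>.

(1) The observable ZIZ averages to 1.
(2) The probability of measuring |000> is -sqrt(2)/8 + sqrt(6)/8 + 1/2.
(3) Outcome |001> occurs with probability 0.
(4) The amplitude on |010> is -I*sqrt(2 - sqrt(2))/4 + I*sqrt(3*sqrt(2) + 6)/4.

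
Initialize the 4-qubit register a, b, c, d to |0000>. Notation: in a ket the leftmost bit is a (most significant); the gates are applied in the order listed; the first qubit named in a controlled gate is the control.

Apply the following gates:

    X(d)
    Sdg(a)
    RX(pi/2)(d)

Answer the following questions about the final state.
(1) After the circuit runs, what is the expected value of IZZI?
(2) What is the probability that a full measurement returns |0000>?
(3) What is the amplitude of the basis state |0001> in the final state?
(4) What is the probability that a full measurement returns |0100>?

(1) In the final state, IZZI has expectation 1.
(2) Outcome |0000> occurs with probability 1/2.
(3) The final state's coefficient on |0001> equals sqrt(2)/2.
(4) A full measurement returns |0100> with probability 0.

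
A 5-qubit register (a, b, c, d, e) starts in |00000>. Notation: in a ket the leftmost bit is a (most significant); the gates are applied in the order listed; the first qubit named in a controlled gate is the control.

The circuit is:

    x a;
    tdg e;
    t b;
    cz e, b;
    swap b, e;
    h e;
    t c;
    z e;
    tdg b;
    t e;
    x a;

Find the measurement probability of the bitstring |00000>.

The probability of measuring |00000> is 1/2.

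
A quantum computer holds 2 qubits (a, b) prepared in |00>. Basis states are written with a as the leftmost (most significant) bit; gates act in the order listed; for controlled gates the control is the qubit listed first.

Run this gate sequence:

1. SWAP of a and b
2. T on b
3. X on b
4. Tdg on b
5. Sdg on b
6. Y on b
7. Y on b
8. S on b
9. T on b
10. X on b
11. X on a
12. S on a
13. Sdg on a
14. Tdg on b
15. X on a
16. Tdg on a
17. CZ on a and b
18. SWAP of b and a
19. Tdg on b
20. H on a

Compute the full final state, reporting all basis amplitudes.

The final amplitudes are sqrt(2)/2 on |00>, 0 on |01>, sqrt(2)/2 on |10>, 0 on |11>. Key observation: steps 3-10 multiply out to the identity, so the circuit reduces to the remaining gates.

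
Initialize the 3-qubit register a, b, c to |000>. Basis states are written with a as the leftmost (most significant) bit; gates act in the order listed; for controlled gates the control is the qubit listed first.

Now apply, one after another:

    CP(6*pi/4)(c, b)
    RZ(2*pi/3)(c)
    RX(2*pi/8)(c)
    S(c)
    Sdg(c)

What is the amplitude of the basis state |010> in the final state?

|010> carries amplitude 0 in the final state. Key observation: gates 4-5 undo each other exactly, leaving only the rest of the circuit to track.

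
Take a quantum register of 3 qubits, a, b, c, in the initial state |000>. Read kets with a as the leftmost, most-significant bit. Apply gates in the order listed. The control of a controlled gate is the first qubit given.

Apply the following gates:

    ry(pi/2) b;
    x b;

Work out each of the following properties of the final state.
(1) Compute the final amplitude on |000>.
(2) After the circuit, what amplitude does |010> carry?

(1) The final state's coefficient on |000> equals sqrt(2)/2.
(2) |010> carries amplitude sqrt(2)/2 in the final state.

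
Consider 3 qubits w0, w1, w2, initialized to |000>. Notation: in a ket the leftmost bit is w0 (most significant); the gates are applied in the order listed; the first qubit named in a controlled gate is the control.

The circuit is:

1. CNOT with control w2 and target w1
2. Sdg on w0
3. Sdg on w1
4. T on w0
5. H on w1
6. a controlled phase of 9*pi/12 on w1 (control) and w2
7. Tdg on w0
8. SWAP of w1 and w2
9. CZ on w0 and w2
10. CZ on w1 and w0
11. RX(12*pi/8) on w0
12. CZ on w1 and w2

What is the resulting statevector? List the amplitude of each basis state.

The final amplitudes are -1/2 on |000>, -1/2 on |001>, 0 on |010>, 0 on |011>, -I/2 on |100>, -I/2 on |101>, 0 on |110>, 0 on |111>.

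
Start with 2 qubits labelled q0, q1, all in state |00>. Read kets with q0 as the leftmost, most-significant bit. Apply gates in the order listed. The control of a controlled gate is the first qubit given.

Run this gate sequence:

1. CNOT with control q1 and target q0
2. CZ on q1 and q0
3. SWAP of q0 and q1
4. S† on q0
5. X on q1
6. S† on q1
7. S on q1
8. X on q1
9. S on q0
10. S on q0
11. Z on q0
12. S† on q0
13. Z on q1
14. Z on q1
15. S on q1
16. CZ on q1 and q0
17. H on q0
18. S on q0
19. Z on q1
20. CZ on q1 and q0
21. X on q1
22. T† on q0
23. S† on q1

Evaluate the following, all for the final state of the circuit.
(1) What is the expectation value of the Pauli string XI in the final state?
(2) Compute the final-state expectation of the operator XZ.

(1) In the final state, XI has expectation sqrt(2)/2. Key observation: gates 4-9 undo each other exactly, leaving only the rest of the circuit to track.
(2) In the final state, XZ has expectation -sqrt(2)/2.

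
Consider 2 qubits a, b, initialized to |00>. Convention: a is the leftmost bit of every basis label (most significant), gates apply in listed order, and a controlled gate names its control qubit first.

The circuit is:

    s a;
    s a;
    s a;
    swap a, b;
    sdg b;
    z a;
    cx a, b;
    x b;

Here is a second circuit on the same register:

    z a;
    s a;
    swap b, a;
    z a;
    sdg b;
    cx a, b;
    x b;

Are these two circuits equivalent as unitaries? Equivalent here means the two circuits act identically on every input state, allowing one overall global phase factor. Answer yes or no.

Yes, they are equivalent — the unitaries differ by at most a global phase.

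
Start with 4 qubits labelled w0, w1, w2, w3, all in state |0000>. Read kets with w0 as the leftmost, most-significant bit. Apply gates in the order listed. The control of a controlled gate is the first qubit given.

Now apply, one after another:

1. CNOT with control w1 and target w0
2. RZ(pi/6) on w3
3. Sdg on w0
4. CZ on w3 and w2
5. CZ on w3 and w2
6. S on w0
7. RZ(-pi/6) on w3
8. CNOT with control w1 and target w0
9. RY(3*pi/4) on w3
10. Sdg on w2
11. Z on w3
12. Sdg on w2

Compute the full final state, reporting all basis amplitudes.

The resulting statevector has amplitude sqrt(2 - sqrt(2))/2 on |0000>, -sqrt(sqrt(2) + 2)/2 on |0001>, and 0 on every other basis state.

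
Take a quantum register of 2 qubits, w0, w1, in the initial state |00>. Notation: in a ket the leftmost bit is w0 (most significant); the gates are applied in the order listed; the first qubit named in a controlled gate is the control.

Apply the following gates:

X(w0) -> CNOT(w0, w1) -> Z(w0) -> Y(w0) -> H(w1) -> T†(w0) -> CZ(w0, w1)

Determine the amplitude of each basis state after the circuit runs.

After the circuit, the state carries amplitude sqrt(2)*I/2 on |00>, -sqrt(2)*I/2 on |01>, 0 on |10>, 0 on |11>.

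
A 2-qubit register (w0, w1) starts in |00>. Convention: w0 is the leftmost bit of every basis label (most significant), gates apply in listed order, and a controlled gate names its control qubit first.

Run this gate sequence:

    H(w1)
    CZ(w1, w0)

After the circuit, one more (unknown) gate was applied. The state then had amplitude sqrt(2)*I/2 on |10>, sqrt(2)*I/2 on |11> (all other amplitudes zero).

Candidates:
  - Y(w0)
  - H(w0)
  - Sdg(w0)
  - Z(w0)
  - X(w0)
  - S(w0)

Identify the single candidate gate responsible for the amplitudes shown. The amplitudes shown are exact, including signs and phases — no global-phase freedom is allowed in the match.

It was Y(w0) that produced the state shown.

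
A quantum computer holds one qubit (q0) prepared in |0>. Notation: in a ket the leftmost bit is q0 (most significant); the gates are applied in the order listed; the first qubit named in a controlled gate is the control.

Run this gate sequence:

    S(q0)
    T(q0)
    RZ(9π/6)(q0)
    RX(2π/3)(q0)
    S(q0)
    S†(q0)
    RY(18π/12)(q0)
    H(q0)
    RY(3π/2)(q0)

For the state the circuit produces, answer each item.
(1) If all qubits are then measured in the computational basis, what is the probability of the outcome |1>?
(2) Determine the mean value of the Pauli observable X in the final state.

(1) Outcome |1> occurs with probability 1/2. Key observation: steps 5-6 multiply out to the identity, so the circuit reduces to the remaining gates.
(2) The observable X averages to -1/2.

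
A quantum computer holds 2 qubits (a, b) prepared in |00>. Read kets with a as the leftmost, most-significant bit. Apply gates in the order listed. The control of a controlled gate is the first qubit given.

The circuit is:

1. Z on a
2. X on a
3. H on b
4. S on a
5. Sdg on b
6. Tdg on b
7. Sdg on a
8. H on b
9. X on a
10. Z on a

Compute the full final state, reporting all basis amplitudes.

After the circuit, the state carries amplitude 1/2 - exp(I*pi/4)/2 on |00>, 1/2 + exp(I*pi/4)/2 on |01>, 0 on |10>, 0 on |11>.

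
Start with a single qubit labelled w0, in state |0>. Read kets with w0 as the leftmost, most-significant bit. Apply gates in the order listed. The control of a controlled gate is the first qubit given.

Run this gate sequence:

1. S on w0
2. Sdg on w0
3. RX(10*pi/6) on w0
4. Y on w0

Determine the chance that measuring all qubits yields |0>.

A full measurement returns |0> with probability 1/4. Key observation: gates 1-2 undo each other exactly, leaving only the rest of the circuit to track.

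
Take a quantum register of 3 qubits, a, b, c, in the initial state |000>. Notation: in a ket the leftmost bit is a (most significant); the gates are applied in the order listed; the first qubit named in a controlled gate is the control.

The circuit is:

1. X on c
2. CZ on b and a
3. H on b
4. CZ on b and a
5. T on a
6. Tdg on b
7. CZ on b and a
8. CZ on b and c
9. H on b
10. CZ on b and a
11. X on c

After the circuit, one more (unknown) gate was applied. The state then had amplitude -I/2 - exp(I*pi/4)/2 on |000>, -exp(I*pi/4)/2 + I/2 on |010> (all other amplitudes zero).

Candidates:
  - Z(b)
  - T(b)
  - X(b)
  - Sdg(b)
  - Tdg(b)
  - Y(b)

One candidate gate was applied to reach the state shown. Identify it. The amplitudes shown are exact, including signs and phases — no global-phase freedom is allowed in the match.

The applied gate was Y(b).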